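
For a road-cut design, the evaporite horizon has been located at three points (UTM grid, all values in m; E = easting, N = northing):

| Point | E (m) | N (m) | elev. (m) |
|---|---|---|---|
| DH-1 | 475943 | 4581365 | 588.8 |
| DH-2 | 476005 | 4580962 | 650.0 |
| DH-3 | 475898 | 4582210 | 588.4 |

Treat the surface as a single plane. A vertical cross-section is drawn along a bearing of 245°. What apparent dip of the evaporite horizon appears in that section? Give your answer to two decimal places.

54.42°

Let the plane be z = a·E + b·N + c.
DH-2−DH-1: 62a − 403b = 61.2;  DH-3−DH-1: −45a + 845b = −0.4.
Solving gives a = 1.50497, b = 0.07967.
Unit vector along 245° is (sin 245°, cos 245°) = (-0.9063, -0.4226).
Slope in that direction = a·(-0.9063) + b·(-0.4226) = −1.39764.
Apparent dip = arctan|1.39764| = 54.42° (true dip is 56.4°, so apparent ≤ true as expected).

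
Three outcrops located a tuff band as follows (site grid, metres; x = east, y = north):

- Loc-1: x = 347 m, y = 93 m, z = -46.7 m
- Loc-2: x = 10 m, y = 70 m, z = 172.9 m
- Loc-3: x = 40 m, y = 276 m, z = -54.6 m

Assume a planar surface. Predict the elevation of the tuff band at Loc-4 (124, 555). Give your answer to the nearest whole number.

-388 m

Let the plane be z = a·x + b·y + c.
Loc-2−Loc-1: −337a − 23b = 219.6;  Loc-3−Loc-1: −307a + 183b = −7.9.
Solving gives a = −0.58204, b = −1.01961.
Then c = -46.7 − a·347 − b·93 = 250.09.
At (124, 555): z = −72.2 − 565.9 + 250.09 = -388.0 m.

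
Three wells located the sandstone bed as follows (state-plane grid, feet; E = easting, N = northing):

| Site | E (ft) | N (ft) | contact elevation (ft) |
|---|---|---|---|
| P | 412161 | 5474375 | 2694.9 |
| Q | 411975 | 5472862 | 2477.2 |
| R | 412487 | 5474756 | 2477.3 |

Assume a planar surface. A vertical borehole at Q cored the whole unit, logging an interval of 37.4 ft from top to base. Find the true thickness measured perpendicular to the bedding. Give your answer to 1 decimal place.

Two edge vectors: P→Q = (-186, -1513, -217.7), P→R = (326, 381, -217.6).
Normal n = (P→Q) × (P→R) = (412172.5, -111443.8, 422372).
So ∂z/∂E = −n_x/n_z = −0.97585 and ∂z/∂N = −n_y/n_z = 0.26385.
|∇z| = √(a²+b²) = 1.01089, so dip δ = arctan(1.01089) = 45.31°.
True thickness = vertical thickness × cos δ = 37.4 × cos 45.31° = 26.3 ft.

26.3 ft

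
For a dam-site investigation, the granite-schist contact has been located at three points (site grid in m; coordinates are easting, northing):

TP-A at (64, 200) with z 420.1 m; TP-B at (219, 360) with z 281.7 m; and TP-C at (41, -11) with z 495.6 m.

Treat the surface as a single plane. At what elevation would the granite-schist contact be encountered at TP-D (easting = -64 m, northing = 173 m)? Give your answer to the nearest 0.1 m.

503.5 m

Let the plane be z = a·easting + b·northing + c.
TP-B−TP-A: 155a + 160b = −138.4;  TP-C−TP-A: −23a − 211b = 75.5.
Solving gives a = −0.58992, b = −0.29352.
Then c = 420.1 − a·64 − b·200 = 516.56.
At (-64, 173): z = 37.8 − 50.8 + 516.56 = 503.5 m.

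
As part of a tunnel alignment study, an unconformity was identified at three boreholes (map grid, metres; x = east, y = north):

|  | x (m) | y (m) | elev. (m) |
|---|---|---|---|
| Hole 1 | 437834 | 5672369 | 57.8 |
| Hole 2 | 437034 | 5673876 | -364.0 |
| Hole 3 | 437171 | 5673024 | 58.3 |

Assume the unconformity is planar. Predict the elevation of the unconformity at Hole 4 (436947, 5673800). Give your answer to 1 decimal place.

Two edge vectors: Hole 1→Hole 2 = (-800, 1507, -421.8), Hole 1→Hole 3 = (-663, 655, 0.5).
Normal n = (Hole 1→Hole 2) × (Hole 1→Hole 3) = (277032.5, 280053.4, 475141).
So ∂z/∂x = −n_x/n_z = −0.583053241 and ∂z/∂y = −n_y/n_z = −0.589411143.
Intercept c from Hole 1: 57.8 + 255280.53 + 3343357.50 = 3598695.83.
At (436947, 5673800): z = −254763.4 − 3344200.9 + 3598695.83 = -268.5 m.

-268.5 m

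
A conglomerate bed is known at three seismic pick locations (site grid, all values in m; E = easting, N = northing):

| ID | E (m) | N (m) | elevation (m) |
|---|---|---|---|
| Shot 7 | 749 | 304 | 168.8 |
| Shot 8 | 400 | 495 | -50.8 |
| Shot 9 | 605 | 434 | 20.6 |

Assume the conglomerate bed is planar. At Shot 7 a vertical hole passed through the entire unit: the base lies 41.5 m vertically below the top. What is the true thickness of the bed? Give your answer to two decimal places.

Two edge vectors: Shot 7→Shot 8 = (-349, 191, -219.6), Shot 7→Shot 9 = (-144, 130, -148.2).
Normal n = (Shot 7→Shot 8) × (Shot 7→Shot 9) = (241.8, -20099.4, -17866).
So ∂z/∂E = −n_x/n_z = 0.01353 and ∂z/∂N = −n_y/n_z = −1.12501.
|∇z| = √(a²+b²) = 1.12509, so dip δ = arctan(1.12509) = 48.37°.
True thickness = vertical thickness × cos δ = 41.5 × cos 48.37° = 27.57 m.

27.57 m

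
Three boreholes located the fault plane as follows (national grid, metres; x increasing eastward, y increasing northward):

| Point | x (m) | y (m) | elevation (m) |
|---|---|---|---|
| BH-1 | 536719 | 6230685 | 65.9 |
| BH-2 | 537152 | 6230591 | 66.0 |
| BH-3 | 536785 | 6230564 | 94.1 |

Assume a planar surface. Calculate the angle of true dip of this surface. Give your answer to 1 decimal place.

Two edge vectors: BH-1→BH-2 = (433, -94, 0.1), BH-1→BH-3 = (66, -121, 28.2).
Normal n = (BH-1→BH-2) × (BH-1→BH-3) = (-2638.7, -12204, -46189).
So ∂z/∂x = −n_x/n_z = −0.05713 and ∂z/∂y = −n_y/n_z = −0.26422.
Gradient magnitude |∇z| = √(a² + b²) = √(0.00326 + 0.06981) = 0.27032.
True dip = arctan(0.27032) = 15.1°, dipping toward NNE (azimuth ≈ 012°).

15.1°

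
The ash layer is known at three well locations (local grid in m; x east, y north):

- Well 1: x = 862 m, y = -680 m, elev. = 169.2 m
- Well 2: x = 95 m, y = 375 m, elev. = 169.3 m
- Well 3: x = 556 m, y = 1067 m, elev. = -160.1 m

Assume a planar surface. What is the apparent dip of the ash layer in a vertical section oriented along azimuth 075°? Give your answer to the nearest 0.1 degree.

21.5°

Two edge vectors: Well 1→Well 2 = (-767, 1055, 0.1), Well 1→Well 3 = (-306, 1747, -329.3).
Normal n = (Well 1→Well 2) × (Well 1→Well 3) = (-347586.2, -252603.7, -1017119).
So ∂z/∂x = −n_x/n_z = −0.34174 and ∂z/∂y = −n_y/n_z = −0.24835.
Unit vector along 075° is (sin 75°, cos 75°) = (0.9659, 0.2588).
Slope in that direction = a·(0.9659) + b·(0.2588) = −0.39437.
Apparent dip = arctan|0.39437| = 21.5° (true dip is 22.9°, so apparent ≤ true as expected).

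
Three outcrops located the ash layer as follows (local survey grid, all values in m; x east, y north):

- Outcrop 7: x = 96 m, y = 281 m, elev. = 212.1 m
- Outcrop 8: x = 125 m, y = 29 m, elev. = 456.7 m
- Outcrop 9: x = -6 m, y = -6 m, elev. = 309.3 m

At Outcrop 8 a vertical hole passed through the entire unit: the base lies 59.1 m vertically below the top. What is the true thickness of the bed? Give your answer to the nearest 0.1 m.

Two edge vectors: Outcrop 7→Outcrop 8 = (29, -252, 244.6), Outcrop 7→Outcrop 9 = (-102, -287, 97.2).
Normal n = (Outcrop 7→Outcrop 8) × (Outcrop 7→Outcrop 9) = (45705.8, -27768, -34027).
So ∂z/∂x = −n_x/n_z = 1.34322 and ∂z/∂y = −n_y/n_z = −0.81606.
|∇z| = √(a²+b²) = 1.57169, so dip δ = arctan(1.57169) = 57.53°.
True thickness = vertical thickness × cos δ = 59.1 × cos 57.53° = 31.7 m.

31.7 m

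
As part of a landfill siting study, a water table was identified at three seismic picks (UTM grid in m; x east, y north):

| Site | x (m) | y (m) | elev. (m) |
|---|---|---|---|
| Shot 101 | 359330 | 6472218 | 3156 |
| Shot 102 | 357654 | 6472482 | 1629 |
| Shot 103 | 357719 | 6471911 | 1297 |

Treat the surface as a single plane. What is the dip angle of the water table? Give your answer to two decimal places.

Two edge vectors: Shot 101→Shot 102 = (-1676, 264, -1527), Shot 101→Shot 103 = (-1611, -307, -1859).
Normal n = (Shot 101→Shot 102) × (Shot 101→Shot 103) = (-959565, -655687, 939836).
So ∂z/∂x = −n_x/n_z = 1.02099 and ∂z/∂y = −n_y/n_z = 0.69766.
Gradient magnitude |∇z| = √(a² + b²) = √(1.04242 + 0.48673) = 1.23659.
True dip = arctan(1.23659) = 51.04°, dipping toward SW (azimuth ≈ 236°).

51.04°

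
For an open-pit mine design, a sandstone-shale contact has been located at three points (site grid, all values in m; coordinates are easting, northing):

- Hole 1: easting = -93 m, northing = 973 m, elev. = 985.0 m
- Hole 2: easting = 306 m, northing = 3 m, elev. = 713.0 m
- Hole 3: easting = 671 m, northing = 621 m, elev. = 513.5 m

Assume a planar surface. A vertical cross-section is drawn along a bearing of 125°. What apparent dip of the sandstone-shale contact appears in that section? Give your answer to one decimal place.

27.1°

Let the plane be z = a·easting + b·northing + c.
Hole 2−Hole 1: 399a − 970b = −272;  Hole 3−Hole 1: 764a − 352b = −471.5.
Solving gives a = −0.60205, b = 0.03276.
Unit vector along 125° is (sin 125°, cos 125°) = (0.8192, -0.5736).
Slope in that direction = a·(0.8192) + b·(-0.5736) = −0.51196.
Apparent dip = arctan|0.51196| = 27.1° (true dip is 31.1°, so apparent ≤ true as expected).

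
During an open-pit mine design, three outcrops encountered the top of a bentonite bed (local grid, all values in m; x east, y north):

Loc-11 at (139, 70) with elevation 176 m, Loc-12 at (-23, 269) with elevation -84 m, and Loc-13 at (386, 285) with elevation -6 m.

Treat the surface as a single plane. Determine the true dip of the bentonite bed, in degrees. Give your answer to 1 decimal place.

Two edge vectors: Loc-11→Loc-12 = (-162, 199, -260), Loc-11→Loc-13 = (247, 215, -182).
Normal n = (Loc-11→Loc-12) × (Loc-11→Loc-13) = (19682, -93704, -83983).
So ∂z/∂x = −n_x/n_z = 0.23436 and ∂z/∂y = −n_y/n_z = −1.11575.
Gradient magnitude |∇z| = √(a² + b²) = √(0.05492 + 1.24490) = 1.14010.
True dip = arctan(1.14010) = 48.7°, dipping toward NNW (azimuth ≈ 348°).

48.7°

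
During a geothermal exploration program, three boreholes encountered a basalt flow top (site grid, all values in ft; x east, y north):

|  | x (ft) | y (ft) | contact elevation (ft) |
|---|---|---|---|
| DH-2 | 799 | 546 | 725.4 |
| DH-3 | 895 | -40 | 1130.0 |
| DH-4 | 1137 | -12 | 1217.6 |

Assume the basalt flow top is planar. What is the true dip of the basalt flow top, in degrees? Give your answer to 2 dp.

37.09°

Let the plane be z = a·x + b·y + c.
DH-3−DH-2: 96a − 586b = 404.6;  DH-4−DH-2: 338a − 558b = 492.2.
Solving gives a = 0.43365, b = −0.61940.
Gradient magnitude |∇z| = √(a² + b²) = √(0.18805 + 0.38366) = 0.75612.
True dip = arctan(0.75612) = 37.09°, dipping toward NW (azimuth ≈ 325°).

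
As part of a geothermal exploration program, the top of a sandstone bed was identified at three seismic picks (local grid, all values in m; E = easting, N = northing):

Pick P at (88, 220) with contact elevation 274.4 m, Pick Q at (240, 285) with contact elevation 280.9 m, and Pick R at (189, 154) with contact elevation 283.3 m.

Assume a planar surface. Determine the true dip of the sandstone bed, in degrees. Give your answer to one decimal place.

Two edge vectors: Pick P→Pick Q = (152, 65, 6.5), Pick P→Pick R = (101, -66, 8.9).
Normal n = (Pick P→Pick Q) × (Pick P→Pick R) = (1007.5, -696.3, -16597).
So ∂z/∂E = −n_x/n_z = 0.06070 and ∂z/∂N = −n_y/n_z = −0.04195.
Gradient magnitude |∇z| = √(a² + b²) = √(0.00368 + 0.00176) = 0.07379.
True dip = arctan(0.07379) = 4.2°, dipping toward NW (azimuth ≈ 305°).

4.2°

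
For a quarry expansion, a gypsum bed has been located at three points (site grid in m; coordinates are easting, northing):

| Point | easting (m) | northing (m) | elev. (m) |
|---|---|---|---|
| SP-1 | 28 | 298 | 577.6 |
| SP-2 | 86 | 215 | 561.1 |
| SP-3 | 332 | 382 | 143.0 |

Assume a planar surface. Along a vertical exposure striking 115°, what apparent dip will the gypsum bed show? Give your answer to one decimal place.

Two edge vectors: SP-1→SP-2 = (58, -83, -16.5), SP-1→SP-3 = (304, 84, -434.6).
Normal n = (SP-1→SP-2) × (SP-1→SP-3) = (37457.8, 20190.8, 30104).
So ∂z/∂easting = −n_x/n_z = −1.24428 and ∂z/∂northing = −n_y/n_z = −0.67070.
Unit vector along 115° is (sin 115°, cos 115°) = (0.9063, -0.4226).
Slope in that direction = a·(0.9063) + b·(-0.4226) = −0.84425.
Apparent dip = arctan|0.84425| = 40.2° (true dip is 54.7°, so apparent ≤ true as expected).

40.2°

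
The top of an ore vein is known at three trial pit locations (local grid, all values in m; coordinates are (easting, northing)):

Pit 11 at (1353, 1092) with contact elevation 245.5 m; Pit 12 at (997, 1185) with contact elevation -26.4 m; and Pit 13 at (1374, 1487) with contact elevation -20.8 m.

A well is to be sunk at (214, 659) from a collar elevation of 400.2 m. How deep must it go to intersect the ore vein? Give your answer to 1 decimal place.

Let the plane be z = a·E + b·N + c.
Pit 12−Pit 11: −356a + 93b = −271.9;  Pit 13−Pit 11: 21a + 395b = −266.3.
Solving gives a = 0.579595, b = −0.704991.
Then c = 245.5 − a·1353 − b·1092 = 231.16.
At (214, 659): z_contact = 124.03 − 464.59 + 231.16 = -109.40 m.
Depth below ground = 400.2 − (-109.40) = 509.6 m.

509.6 m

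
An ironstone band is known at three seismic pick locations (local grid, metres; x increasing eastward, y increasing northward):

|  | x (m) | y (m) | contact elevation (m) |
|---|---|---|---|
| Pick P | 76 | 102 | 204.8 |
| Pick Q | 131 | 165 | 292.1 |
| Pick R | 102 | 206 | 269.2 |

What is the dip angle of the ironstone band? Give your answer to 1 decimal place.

51.8°

Let the plane be z = a·x + b·y + c.
Pick Q−Pick P: 55a + 63b = 87.3;  Pick R−Pick P: 26a + 104b = 64.4.
Solving gives a = 1.23028, b = 0.31166.
Gradient magnitude |∇z| = √(a² + b²) = √(1.51359 + 0.09713) = 1.26914.
True dip = arctan(1.26914) = 51.8°, dipping toward WSW (azimuth ≈ 256°).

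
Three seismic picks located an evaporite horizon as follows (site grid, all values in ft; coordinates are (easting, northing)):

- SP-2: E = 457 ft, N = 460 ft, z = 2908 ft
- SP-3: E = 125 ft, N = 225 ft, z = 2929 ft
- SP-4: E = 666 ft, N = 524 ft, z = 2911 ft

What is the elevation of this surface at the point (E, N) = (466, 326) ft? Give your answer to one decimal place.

Two edge vectors: SP-2→SP-3 = (-332, -235, 21), SP-2→SP-4 = (209, 64, 3).
Normal n = (SP-2→SP-3) × (SP-2→SP-4) = (-2049, 5385, 27867).
So ∂z/∂E = −n_x/n_z = 0.07353 and ∂z/∂N = −n_y/n_z = −0.19324.
Intercept c from SP-2: 2908 − 33.60 + 88.89 = 2963.29.
At (466, 326): z = 34.3 − 63.0 + 2963.29 = 2934.6 ft.

2934.6 ft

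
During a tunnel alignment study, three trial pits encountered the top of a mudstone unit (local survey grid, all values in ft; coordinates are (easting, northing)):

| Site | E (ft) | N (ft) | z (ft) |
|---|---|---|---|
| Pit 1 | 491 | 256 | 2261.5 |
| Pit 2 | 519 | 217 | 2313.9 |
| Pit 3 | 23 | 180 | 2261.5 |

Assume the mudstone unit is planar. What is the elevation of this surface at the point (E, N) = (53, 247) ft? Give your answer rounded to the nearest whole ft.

2187 ft

Let the plane be z = a·E + b·N + c.
Pit 2−Pit 1: 28a − 39b = 52.4;  Pit 3−Pit 1: −468a − 76b = 0.
Solving gives a = 0.19541, b = −1.20330.
Then c = 2261.5 − a·491 − b·256 = 2473.60.
At (53, 247): z = 10.4 − 297.2 + 2473.60 = 2186.7 ft.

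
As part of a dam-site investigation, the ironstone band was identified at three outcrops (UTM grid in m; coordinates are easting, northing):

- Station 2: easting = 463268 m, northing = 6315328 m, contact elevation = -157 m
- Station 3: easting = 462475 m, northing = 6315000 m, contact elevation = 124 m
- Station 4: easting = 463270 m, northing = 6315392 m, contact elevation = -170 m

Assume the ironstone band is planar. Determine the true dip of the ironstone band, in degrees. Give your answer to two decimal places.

18.57°

Let the plane be z = a·easting + b·northing + c.
Station 3−Station 2: −793a − 328b = 281;  Station 4−Station 2: 2a + 64b = −13.
Solving gives a = −0.27387, b = −0.19457.
Gradient magnitude |∇z| = √(a² + b²) = √(0.07501 + 0.03786) = 0.33595.
True dip = arctan(0.33595) = 18.57°, dipping toward NE (azimuth ≈ 055°).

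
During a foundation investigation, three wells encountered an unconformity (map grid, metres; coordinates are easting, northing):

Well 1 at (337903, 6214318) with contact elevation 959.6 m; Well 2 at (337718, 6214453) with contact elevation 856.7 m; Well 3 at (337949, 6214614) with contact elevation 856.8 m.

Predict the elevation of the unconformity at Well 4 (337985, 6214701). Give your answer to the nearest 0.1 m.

Two edge vectors: Well 1→Well 2 = (-185, 135, -102.9), Well 1→Well 3 = (46, 296, -102.8).
Normal n = (Well 1→Well 2) × (Well 1→Well 3) = (16580.4, -23751.4, -60970).
So ∂z/∂easting = −n_x/n_z = 0.271943579 and ∂z/∂northing = −n_y/n_z = −0.389558799.
Intercept c from Well 1: 959.6 − 91890.55 + 2420842.26 = 2329911.31.
At (337985, 6214701): z = 91912.9 − 2420991.5 + 2329911.31 = 832.7 m.

832.7 m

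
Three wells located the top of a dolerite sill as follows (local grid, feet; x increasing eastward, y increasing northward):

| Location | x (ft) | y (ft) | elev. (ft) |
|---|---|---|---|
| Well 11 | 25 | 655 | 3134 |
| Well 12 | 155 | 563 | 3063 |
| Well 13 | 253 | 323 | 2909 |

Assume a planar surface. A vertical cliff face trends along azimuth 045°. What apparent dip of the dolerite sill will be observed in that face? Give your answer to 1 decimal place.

18.0°

Two edge vectors: Well 11→Well 12 = (130, -92, -71), Well 11→Well 13 = (228, -332, -225).
Normal n = (Well 11→Well 12) × (Well 11→Well 13) = (-2872, 13062, -22184).
So ∂z/∂x = −n_x/n_z = −0.12946 and ∂z/∂y = −n_y/n_z = 0.58880.
Unit vector along 045° is (sin 45°, cos 45°) = (0.7071, 0.7071).
Slope in that direction = a·(0.7071) + b·(0.7071) = 0.32480.
Apparent dip = arctan|0.32480| = 18.0° (true dip is 31.1°, so apparent ≤ true as expected).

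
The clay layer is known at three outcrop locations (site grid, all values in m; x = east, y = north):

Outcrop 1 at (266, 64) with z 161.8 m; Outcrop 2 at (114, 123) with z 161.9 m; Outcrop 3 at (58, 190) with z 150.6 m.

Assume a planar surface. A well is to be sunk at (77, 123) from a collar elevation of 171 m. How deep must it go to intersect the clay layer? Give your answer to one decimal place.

5.5 m

Let the plane be z = a·x + b·y + c.
Outcrop 2−Outcrop 1: −152a + 59b = 0.1;  Outcrop 3−Outcrop 1: −208a + 126b = −11.2.
Solving gives a = −0.09788, b = −0.25047.
Then c = 161.8 − a·266 − b·64 = 203.87.
At (77, 123): z_contact = −7.54 − 30.81 + 203.87 = 165.52 m.
Depth below ground = 171 − 165.52 = 5.5 m.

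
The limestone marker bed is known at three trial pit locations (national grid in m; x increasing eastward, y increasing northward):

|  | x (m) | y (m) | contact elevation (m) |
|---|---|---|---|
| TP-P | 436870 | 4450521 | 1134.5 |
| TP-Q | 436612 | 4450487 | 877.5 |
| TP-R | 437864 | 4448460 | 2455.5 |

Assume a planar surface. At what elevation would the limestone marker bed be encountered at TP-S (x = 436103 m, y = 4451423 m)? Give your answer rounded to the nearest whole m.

Two edge vectors: TP-P→TP-Q = (-258, -34, -257), TP-P→TP-R = (994, -2061, 1321).
Normal n = (TP-P→TP-Q) × (TP-P→TP-R) = (-574591, 85360, 565534).
So ∂z/∂x = −n_x/n_z = 1.01601495 and ∂z/∂y = −n_y/n_z = −0.15093699.
Intercept c from TP-P: 1134.5 − 443866.45 + 671748.25 = 229016.29.
At (436103, 4451423): z = 443087.2 − 671884.4 + 229016.29 = 219.1 m.

219 m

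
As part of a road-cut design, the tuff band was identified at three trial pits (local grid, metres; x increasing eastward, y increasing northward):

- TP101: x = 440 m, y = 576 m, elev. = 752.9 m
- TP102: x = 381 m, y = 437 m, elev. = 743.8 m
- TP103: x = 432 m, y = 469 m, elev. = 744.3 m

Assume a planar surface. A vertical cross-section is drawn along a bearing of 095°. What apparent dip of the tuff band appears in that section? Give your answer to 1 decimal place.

Two edge vectors: TP101→TP102 = (-59, -139, -9.1), TP101→TP103 = (-8, -107, -8.6).
Normal n = (TP101→TP102) × (TP101→TP103) = (221.7, -434.6, 5201).
So ∂z/∂x = −n_x/n_z = −0.04263 and ∂z/∂y = −n_y/n_z = 0.08356.
Unit vector along 095° is (sin 95°, cos 95°) = (0.9962, -0.0872).
Slope in that direction = a·(0.9962) + b·(-0.0872) = −0.04975.
Apparent dip = arctan|0.04975| = 2.8° (true dip is 5.4°, so apparent ≤ true as expected).

2.8°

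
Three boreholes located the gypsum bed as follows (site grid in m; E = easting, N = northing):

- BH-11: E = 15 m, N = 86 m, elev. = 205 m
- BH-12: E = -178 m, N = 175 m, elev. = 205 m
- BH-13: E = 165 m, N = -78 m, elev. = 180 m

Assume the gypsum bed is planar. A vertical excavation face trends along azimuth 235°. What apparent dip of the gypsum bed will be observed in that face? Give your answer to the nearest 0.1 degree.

Let the plane be z = a·E + b·N + c.
BH-12−BH-11: −193a + 89b = 0;  BH-13−BH-11: 150a − 164b = −25.
Solving gives a = 0.12157, b = 0.26363.
Unit vector along 235° is (sin 235°, cos 235°) = (-0.8192, -0.5736).
Slope in that direction = a·(-0.8192) + b·(-0.5736) = −0.25080.
Apparent dip = arctan|0.25080| = 14.1° (true dip is 16.2°, so apparent ≤ true as expected).

14.1°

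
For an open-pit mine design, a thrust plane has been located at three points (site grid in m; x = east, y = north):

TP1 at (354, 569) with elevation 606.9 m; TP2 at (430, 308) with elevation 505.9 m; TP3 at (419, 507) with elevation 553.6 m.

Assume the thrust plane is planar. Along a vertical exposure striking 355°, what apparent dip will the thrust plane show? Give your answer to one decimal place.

14.5°

Let the plane be z = a·x + b·y + c.
TP2−TP1: 76a − 261b = −101;  TP3−TP1: 65a − 62b = −53.3.
Solving gives a = −0.62428, b = 0.20519.
Unit vector along 355° is (sin 355°, cos 355°) = (-0.0872, 0.9962).
Slope in that direction = a·(-0.0872) + b·(0.9962) = 0.25882.
Apparent dip = arctan|0.25882| = 14.5° (true dip is 33.3°, so apparent ≤ true as expected).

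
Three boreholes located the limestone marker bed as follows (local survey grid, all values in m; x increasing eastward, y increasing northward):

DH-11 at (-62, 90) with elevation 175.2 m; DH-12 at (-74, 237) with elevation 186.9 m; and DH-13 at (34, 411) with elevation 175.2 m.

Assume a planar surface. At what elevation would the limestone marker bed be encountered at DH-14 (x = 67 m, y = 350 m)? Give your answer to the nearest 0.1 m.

Two edge vectors: DH-11→DH-12 = (-12, 147, 11.7), DH-11→DH-13 = (96, 321, 0).
Normal n = (DH-11→DH-12) × (DH-11→DH-13) = (-3755.7, 1123.2, -17964).
So ∂z/∂x = −n_x/n_z = −0.20907 and ∂z/∂y = −n_y/n_z = 0.06253.
Intercept c from DH-11: 175.2 − 12.96 − 5.63 = 156.61.
At (67, 350): z = −14.0 + 21.9 + 156.61 = 164.5 m.

164.5 m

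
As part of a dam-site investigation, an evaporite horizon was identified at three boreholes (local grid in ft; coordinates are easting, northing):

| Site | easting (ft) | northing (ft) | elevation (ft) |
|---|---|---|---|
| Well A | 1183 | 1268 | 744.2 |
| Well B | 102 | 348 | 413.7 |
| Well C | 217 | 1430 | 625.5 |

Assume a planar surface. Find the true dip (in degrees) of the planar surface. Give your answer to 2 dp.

Let the plane be z = a·easting + b·northing + c.
Well B−Well A: −1081a − 920b = −330.5;  Well C−Well A: −966a + 162b = −118.7.
Solving gives a = 0.15298, b = 0.17949.
Gradient magnitude |∇z| = √(a² + b²) = √(0.02340 + 0.03222) = 0.23584.
True dip = arctan(0.23584) = 13.27°, dipping toward SW (azimuth ≈ 220°).

13.27°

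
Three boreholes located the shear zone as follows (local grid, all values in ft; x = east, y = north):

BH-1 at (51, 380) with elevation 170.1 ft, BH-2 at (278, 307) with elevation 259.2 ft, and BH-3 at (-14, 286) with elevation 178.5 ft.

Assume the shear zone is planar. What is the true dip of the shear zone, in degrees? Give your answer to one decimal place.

Let the plane be z = a·x + b·y + c.
BH-2−BH-1: 227a − 73b = 89.1;  BH-3−BH-1: −65a − 94b = 8.4.
Solving gives a = 0.29760, b = −0.29515.
Gradient magnitude |∇z| = √(a² + b²) = √(0.08856 + 0.08711) = 0.41914.
True dip = arctan(0.41914) = 22.7°, dipping toward NW (azimuth ≈ 315°).

22.7°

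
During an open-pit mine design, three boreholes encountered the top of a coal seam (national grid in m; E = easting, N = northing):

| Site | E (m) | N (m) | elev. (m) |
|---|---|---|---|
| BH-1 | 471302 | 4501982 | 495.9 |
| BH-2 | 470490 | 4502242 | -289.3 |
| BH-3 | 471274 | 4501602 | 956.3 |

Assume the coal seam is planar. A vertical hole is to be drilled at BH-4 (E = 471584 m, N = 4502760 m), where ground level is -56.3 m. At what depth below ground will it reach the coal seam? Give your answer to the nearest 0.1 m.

Two edge vectors: BH-1→BH-2 = (-812, 260, -785.2), BH-1→BH-3 = (-28, -380, 460.4).
Normal n = (BH-1→BH-2) × (BH-1→BH-3) = (-178672, 395830.4, 315840).
So ∂z/∂E = −n_x/n_z = 0.565704154 and ∂z/∂N = −n_y/n_z = −1.253262411.
Intercept c from BH-1: 495.9 − 266617.50 + 5642164.82 = 5376043.22.
At (471584, 4502760): z_contact = 266777.03 − 5643139.86 + 5376043.22 = -319.61 m.
Depth below ground = -56.3 − (-319.61) = 263.3 m.

263.3 m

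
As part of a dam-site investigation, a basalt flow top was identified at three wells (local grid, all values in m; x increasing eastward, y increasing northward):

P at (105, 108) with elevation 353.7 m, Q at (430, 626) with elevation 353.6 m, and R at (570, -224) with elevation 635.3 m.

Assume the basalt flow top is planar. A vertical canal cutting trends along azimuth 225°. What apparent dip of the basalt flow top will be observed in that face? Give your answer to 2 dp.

6.28°

Let the plane be z = a·x + b·y + c.
Q−P: 325a + 518b = −0.1;  R−P: 465a − 332b = 281.6.
Solving gives a = 0.41814, b = −0.26254.
Unit vector along 225° is (sin 225°, cos 225°) = (-0.7071, -0.7071).
Slope in that direction = a·(-0.7071) + b·(-0.7071) = −0.11003.
Apparent dip = arctan|0.11003| = 6.28° (true dip is 26.3°, so apparent ≤ true as expected).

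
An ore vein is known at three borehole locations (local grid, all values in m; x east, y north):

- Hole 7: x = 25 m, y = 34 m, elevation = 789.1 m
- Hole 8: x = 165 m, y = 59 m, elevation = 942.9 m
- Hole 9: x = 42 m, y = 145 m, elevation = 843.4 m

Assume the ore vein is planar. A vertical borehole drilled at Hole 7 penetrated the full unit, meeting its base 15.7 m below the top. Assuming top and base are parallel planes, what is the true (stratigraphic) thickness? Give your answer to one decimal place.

10.6 m

Let the plane be z = a·x + b·y + c.
Hole 8−Hole 7: 140a + 25b = 153.8;  Hole 9−Hole 7: 17a + 111b = 54.3.
Solving gives a = 1.03965, b = 0.32996.
|∇z| = √(a²+b²) = 1.09076, so dip δ = arctan(1.09076) = 47.49°.
True thickness = vertical thickness × cos δ = 15.7 × cos 47.49° = 10.6 m.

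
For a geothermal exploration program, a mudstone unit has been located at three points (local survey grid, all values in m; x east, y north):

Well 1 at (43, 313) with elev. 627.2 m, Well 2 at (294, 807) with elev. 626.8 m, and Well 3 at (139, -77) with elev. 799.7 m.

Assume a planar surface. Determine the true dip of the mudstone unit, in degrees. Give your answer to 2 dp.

Let the plane be z = a·x + b·y + c.
Well 2−Well 1: 251a + 494b = −0.4;  Well 3−Well 1: 96a − 390b = 172.5.
Solving gives a = 0.58535, b = −0.29822.
Gradient magnitude |∇z| = √(a² + b²) = √(0.34263 + 0.08894) = 0.65694.
True dip = arctan(0.65694) = 33.30°, dipping toward WNW (azimuth ≈ 297°).

33.30°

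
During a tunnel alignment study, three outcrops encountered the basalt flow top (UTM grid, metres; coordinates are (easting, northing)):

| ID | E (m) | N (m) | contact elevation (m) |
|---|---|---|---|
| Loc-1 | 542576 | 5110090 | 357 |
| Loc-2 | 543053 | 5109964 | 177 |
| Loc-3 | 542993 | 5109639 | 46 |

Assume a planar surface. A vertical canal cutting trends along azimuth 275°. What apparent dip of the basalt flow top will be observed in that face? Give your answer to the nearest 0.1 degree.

Let the plane be z = a·E + b·N + c.
Loc-2−Loc-1: 477a − 126b = −180;  Loc-3−Loc-1: 417a − 451b = −311.
Solving gives a = −0.25829, b = 0.45076.
Unit vector along 275° is (sin 275°, cos 275°) = (-0.9962, 0.0872).
Slope in that direction = a·(-0.9962) + b·(0.0872) = 0.29659.
Apparent dip = arctan|0.29659| = 16.5° (true dip is 27.5°, so apparent ≤ true as expected).

16.5°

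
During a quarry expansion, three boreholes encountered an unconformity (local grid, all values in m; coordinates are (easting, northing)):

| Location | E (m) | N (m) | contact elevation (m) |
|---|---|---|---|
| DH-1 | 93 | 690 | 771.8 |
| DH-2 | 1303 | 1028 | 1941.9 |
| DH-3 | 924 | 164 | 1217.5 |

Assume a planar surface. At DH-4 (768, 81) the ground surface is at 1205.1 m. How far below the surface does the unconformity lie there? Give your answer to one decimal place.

Two edge vectors: DH-1→DH-2 = (1210, 338, 1170.1), DH-1→DH-3 = (831, -526, 445.7).
Normal n = (DH-1→DH-2) × (DH-1→DH-3) = (766119.2, 433056.1, -917338).
So ∂z/∂E = −n_x/n_z = 0.835155 and ∂z/∂N = −n_y/n_z = 0.472079.
Intercept c from DH-1: 771.8 − 77.67 − 325.73 = 368.40.
At (768, 81): z_contact = 641.40 + 38.24 + 368.40 = 1048.03 m.
Depth below ground = 1205.1 − 1048.03 = 157.1 m.

157.1 m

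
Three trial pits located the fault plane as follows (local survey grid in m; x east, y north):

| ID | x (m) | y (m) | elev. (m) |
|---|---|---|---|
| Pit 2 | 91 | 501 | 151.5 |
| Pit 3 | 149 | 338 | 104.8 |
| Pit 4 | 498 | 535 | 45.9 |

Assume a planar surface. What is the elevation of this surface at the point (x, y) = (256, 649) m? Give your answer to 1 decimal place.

Let the plane be z = a·x + b·y + c.
Pit 3−Pit 2: 58a − 163b = −46.7;  Pit 4−Pit 2: 407a + 34b = −105.6.
Solving gives a = −0.27521, b = 0.18857.
Then c = 151.5 − a·91 − b·501 = 82.07.
At (256, 649): z = −70.5 + 122.4 + 82.07 = 134.0 m.

134.0 m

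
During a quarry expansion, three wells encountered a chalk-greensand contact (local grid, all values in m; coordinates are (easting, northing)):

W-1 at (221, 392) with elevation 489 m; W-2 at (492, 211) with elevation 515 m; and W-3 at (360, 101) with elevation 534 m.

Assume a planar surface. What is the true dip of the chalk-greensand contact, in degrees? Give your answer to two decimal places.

Two edge vectors: W-1→W-2 = (271, -181, 26), W-1→W-3 = (139, -291, 45).
Normal n = (W-1→W-2) × (W-1→W-3) = (-579, -8581, -53702).
So ∂z/∂E = −n_x/n_z = −0.01078 and ∂z/∂N = −n_y/n_z = −0.15979.
Gradient magnitude |∇z| = √(a² + b²) = √(0.00012 + 0.02553) = 0.16015.
True dip = arctan(0.16015) = 9.10°, dipping toward N (azimuth ≈ 004°).

9.10°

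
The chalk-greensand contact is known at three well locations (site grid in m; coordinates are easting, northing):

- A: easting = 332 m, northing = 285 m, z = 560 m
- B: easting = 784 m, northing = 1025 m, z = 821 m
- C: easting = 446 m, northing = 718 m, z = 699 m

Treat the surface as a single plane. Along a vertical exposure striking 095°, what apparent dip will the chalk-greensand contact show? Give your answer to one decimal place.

Let the plane be z = a·easting + b·northing + c.
B−A: 452a + 740b = 261;  C−A: 114a + 433b = 139.
Solving gives a = 0.09118, b = 0.29701.
Unit vector along 095° is (sin 95°, cos 95°) = (0.9962, -0.0872).
Slope in that direction = a·(0.9962) + b·(-0.0872) = 0.06494.
Apparent dip = arctan|0.06494| = 3.7° (true dip is 17.3°, so apparent ≤ true as expected).

3.7°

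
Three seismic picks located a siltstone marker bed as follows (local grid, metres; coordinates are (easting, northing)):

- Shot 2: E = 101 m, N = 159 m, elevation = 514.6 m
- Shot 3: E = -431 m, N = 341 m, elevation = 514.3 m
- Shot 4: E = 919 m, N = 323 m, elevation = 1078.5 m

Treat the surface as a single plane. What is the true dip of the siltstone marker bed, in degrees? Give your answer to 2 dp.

53.31°

Let the plane be z = a·E + b·N + c.
Shot 3−Shot 2: −532a + 182b = −0.3;  Shot 4−Shot 2: 818a + 164b = 563.9.
Solving gives a = 0.43485, b = 1.26946.
Gradient magnitude |∇z| = √(a² + b²) = √(0.18910 + 1.61152) = 1.34187.
True dip = arctan(1.34187) = 53.31°, dipping toward SSW (azimuth ≈ 199°).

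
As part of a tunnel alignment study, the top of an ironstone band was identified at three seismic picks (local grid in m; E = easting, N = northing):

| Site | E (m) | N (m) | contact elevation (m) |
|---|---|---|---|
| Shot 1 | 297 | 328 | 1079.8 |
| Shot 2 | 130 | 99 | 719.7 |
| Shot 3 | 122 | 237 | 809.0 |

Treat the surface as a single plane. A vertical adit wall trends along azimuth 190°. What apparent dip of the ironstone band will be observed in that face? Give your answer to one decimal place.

42.3°

Let the plane be z = a·E + b·N + c.
Shot 2−Shot 1: −167a − 229b = −360.1;  Shot 3−Shot 1: −175a − 91b = −270.8.
Solving gives a = 1.17550, b = 0.71525.
Unit vector along 190° is (sin 190°, cos 190°) = (-0.1736, -0.9848).
Slope in that direction = a·(-0.1736) + b·(-0.9848) = −0.90850.
Apparent dip = arctan|0.90850| = 42.3° (true dip is 54.0°, so apparent ≤ true as expected).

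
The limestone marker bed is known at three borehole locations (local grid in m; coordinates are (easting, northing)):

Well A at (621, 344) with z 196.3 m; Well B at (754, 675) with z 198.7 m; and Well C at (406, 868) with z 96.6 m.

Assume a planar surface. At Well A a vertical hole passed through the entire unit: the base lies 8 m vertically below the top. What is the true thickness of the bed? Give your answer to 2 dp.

7.74 m

Two edge vectors: Well A→Well B = (133, 331, 2.4), Well A→Well C = (-215, 524, -99.7).
Normal n = (Well A→Well B) × (Well A→Well C) = (-34258.3, 12744.1, 140857).
So ∂z/∂E = −n_x/n_z = 0.24321 and ∂z/∂N = −n_y/n_z = −0.09048.
|∇z| = √(a²+b²) = 0.25950, so dip δ = arctan(0.25950) = 14.55°.
True thickness = vertical thickness × cos δ = 8 × cos 14.55° = 7.74 m.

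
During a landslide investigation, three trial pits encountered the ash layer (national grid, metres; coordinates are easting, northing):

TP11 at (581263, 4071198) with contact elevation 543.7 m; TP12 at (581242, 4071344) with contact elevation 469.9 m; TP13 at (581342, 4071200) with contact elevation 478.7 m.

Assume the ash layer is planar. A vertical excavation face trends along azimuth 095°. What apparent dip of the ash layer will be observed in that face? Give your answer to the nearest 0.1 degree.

Let the plane be z = a·easting + b·northing + c.
TP12−TP11: −21a + 146b = −73.8;  TP13−TP11: 79a + 2b = −65.
Solving gives a = −0.80705, b = −0.62156.
Unit vector along 095° is (sin 95°, cos 95°) = (0.9962, -0.0872).
Slope in that direction = a·(0.9962) + b·(-0.0872) = −0.74981.
Apparent dip = arctan|0.74981| = 36.9° (true dip is 45.5°, so apparent ≤ true as expected).

36.9°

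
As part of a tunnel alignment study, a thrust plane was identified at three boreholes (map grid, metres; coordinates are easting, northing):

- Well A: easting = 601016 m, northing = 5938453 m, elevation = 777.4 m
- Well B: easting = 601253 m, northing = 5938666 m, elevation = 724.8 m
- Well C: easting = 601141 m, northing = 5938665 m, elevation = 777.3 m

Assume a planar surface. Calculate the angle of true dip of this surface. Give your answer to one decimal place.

28.7°

Let the plane be z = a·easting + b·northing + c.
Well B−Well A: 237a + 213b = −52.6;  Well C−Well A: 125a + 212b = −0.1.
Solving gives a = −0.47123, b = 0.27737.
Gradient magnitude |∇z| = √(a² + b²) = √(0.22205 + 0.07694) = 0.54680.
True dip = arctan(0.54680) = 28.7°, dipping toward ESE (azimuth ≈ 120°).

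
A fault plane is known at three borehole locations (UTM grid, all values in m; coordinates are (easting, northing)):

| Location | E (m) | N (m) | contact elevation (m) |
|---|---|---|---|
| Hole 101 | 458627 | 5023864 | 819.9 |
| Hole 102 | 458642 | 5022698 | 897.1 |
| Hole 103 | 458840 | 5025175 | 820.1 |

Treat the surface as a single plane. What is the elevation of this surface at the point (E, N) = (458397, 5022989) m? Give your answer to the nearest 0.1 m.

786.5 m

Two edge vectors: Hole 101→Hole 102 = (15, -1166, 77.2), Hole 101→Hole 103 = (213, 1311, 0.2).
Normal n = (Hole 101→Hole 102) × (Hole 101→Hole 103) = (-101442.4, 16440.6, 268023).
So ∂z/∂E = −n_x/n_z = 0.378483936 and ∂z/∂N = −n_y/n_z = −0.061340258.
Intercept c from Hole 101: 819.9 − 173582.95 + 308165.11 = 135402.06.
At (458397, 5022989): z = 173495.9 − 308111.4 + 135402.06 = 786.5 m.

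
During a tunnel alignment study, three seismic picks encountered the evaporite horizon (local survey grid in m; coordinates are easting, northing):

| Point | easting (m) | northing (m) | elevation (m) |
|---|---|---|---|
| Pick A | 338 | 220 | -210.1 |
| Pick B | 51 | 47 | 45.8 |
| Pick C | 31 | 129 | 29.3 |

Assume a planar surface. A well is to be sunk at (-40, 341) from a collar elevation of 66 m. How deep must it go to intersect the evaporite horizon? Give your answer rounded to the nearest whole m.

66 m

Two edge vectors: Pick A→Pick B = (-287, -173, 255.9), Pick A→Pick C = (-307, -91, 239.4).
Normal n = (Pick A→Pick B) × (Pick A→Pick C) = (-18129.3, -9853.5, -26994).
So ∂z/∂easting = −n_x/n_z = −0.67160 and ∂z/∂northing = −n_y/n_z = −0.36503.
Intercept c from Pick A: -210.1 + 227.00 + 80.31 = 97.21.
At (-40, 341): z_contact = 26.9 − 124.5 + 97.21 = -0.4 m.
Depth below ground = 66 − (-0.4) = 66 m.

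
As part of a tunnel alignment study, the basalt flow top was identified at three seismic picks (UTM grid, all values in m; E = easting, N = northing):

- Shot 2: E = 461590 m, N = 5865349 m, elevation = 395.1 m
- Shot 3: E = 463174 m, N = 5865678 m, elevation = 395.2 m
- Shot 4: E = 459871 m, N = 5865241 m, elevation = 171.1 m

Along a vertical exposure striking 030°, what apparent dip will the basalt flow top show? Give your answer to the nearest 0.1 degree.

34.4°

Two edge vectors: Shot 2→Shot 3 = (1584, 329, 0.1), Shot 2→Shot 4 = (-1719, -108, -224).
Normal n = (Shot 2→Shot 3) × (Shot 2→Shot 4) = (-73685.2, 354644.1, 394479).
So ∂z/∂E = −n_x/n_z = 0.18679 and ∂z/∂N = −n_y/n_z = −0.89902.
Unit vector along 030° is (sin 30°, cos 30°) = (0.5000, 0.8660).
Slope in that direction = a·(0.5000) + b·(0.8660) = −0.68518.
Apparent dip = arctan|0.68518| = 34.4° (true dip is 42.6°, so apparent ≤ true as expected).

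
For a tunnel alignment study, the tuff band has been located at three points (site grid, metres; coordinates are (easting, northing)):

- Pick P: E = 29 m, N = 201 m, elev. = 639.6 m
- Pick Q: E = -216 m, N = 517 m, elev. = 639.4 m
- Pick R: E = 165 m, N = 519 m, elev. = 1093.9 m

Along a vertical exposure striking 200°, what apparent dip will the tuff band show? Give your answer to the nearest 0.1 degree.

51.8°

Two edge vectors: Pick P→Pick Q = (-245, 316, -0.2), Pick P→Pick R = (136, 318, 454.3).
Normal n = (Pick P→Pick Q) × (Pick P→Pick R) = (143622.4, 111276.3, -120886).
So ∂z/∂E = −n_x/n_z = 1.18808 and ∂z/∂N = −n_y/n_z = 0.92051.
Unit vector along 200° is (sin 200°, cos 200°) = (-0.3420, -0.9397).
Slope in that direction = a·(-0.3420) + b·(-0.9397) = −1.27134.
Apparent dip = arctan|1.27134| = 51.8° (true dip is 56.4°, so apparent ≤ true as expected).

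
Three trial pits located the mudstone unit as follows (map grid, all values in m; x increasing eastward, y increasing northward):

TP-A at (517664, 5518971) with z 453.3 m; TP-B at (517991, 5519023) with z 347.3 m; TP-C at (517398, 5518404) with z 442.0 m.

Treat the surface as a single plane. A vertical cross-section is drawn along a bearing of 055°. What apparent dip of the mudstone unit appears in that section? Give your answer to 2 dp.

10.38°

Two edge vectors: TP-A→TP-B = (327, 52, -106), TP-A→TP-C = (-266, -567, -11.3).
Normal n = (TP-A→TP-B) × (TP-A→TP-C) = (-60689.6, 31891.1, -171577).
So ∂z/∂x = −n_x/n_z = −0.35372 and ∂z/∂y = −n_y/n_z = 0.18587.
Unit vector along 055° is (sin 55°, cos 55°) = (0.8192, 0.5736).
Slope in that direction = a·(0.8192) + b·(0.5736) = −0.18314.
Apparent dip = arctan|0.18314| = 10.38° (true dip is 21.8°, so apparent ≤ true as expected).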